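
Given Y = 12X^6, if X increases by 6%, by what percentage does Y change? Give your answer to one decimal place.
41.9%

For Y = 12X^6:
If X → X(1 + 0.06)
Then Y → Y · (1 + 0.06)^6
     ≈ Y · 1.4185

Percentage change = ((1 + 0.06)^6 − 1) × 100% ≈ 41.9%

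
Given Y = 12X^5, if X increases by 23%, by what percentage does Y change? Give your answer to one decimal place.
181.5%

For Y = 12X^5:
If X → X(1 + 0.23)
Then Y → Y · (1 + 0.23)^5
     ≈ Y · 2.8153

Percentage change = ((1 + 0.23)^5 − 1) × 100% ≈ 181.5%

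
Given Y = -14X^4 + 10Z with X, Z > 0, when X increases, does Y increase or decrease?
Y decreases

Taking the partial derivative:
∂Y/∂X = -56X^3

∂Y/∂X = -56X^3 < 0 (assuming positive values)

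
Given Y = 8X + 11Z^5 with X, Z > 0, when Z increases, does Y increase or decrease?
Y increases

Taking the partial derivative:
∂Y/∂Z = 55Z^4

∂Y/∂Z = 55Z^4 > 0 (assuming positive values)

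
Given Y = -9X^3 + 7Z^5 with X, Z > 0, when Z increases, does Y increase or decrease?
Y increases

Taking the partial derivative:
∂Y/∂Z = 35Z^4

∂Y/∂Z = 35Z^4 > 0 (assuming positive values)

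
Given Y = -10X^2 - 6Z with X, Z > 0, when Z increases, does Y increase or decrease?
Y decreases

Taking the partial derivative:
∂Y/∂Z = -6

∂Y/∂Z = -6 < 0 (assuming positive values)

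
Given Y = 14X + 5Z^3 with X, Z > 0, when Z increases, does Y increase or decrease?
Y increases

Taking the partial derivative:
∂Y/∂Z = 15Z^2

∂Y/∂Z = 15Z^2 > 0 (assuming positive values)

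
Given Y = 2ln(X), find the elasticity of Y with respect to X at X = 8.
Elasticity = 1/ln(8) ≈ 0.4809

Elasticity = (dY/dX) · (X/Y)

dY/dX = 2/X
At X = 8: dY/dX = 1/4, Y = 2·ln(8)

Elasticity = (1/4) · (8 / (2·ln(8))) = 1/ln(8) ≈ 0.4809

Interpretation: for a small percentage change in X, the percentage change in Y is approximately 0.48 times as large.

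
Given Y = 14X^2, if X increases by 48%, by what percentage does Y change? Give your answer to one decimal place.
119.0%

For Y = 14X^2:
If X → X(1 + 0.48)
Then Y → Y · (1 + 0.48)^2
     = Y · 2.1904

Percentage change = ((1 + 0.48)^2 − 1) × 100% ≈ 119.0%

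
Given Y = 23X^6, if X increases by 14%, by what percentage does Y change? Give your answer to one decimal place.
119.5%

For Y = 23X^6:
If X → X(1 + 0.14)
Then Y → Y · (1 + 0.14)^6
     ≈ Y · 2.1950

Percentage change = ((1 + 0.14)^6 − 1) × 100% ≈ 119.5%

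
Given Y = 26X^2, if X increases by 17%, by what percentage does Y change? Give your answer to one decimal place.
36.9%

For Y = 26X^2:
If X → X(1 + 0.17)
Then Y → Y · (1 + 0.17)^2
     = Y · 1.3689

Percentage change = ((1 + 0.17)^2 − 1) × 100% ≈ 36.9%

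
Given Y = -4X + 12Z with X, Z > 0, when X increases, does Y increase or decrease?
Y decreases

Taking the partial derivative:
∂Y/∂X = -4

∂Y/∂X = -4 < 0 (assuming positive values)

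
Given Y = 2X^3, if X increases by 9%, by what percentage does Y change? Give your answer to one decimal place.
29.5%

For Y = 2X^3:
If X → X(1 + 0.09)
Then Y → Y · (1 + 0.09)^3
     ≈ Y · 1.2950

Percentage change = ((1 + 0.09)^3 − 1) × 100% ≈ 29.5%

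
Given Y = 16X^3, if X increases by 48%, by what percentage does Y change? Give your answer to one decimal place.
224.2%

For Y = 16X^3:
If X → X(1 + 0.48)
Then Y → Y · (1 + 0.48)^3
     ≈ Y · 3.2418

Percentage change = ((1 + 0.48)^3 − 1) × 100% ≈ 224.2%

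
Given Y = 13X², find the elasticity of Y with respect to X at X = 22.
Elasticity = 2

Elasticity = (dY/dX) · (X/Y)

dY/dX = 26·X
At X = 22: dY/dX = 572, Y = 6292

Elasticity = 572 · (22 / 6292) = 2

Interpretation: for a small percentage change in X, the percentage change in Y is approximately 2.00 times as large.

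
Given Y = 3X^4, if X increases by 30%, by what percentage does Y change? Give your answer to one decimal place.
185.6%

For Y = 3X^4:
If X → X(1 + 0.3)
Then Y → Y · (1 + 0.3)^4
     = Y · 2.8561

Percentage change = ((1 + 0.3)^4 − 1) × 100% ≈ 185.6%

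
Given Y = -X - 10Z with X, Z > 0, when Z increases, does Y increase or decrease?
Y decreases

Taking the partial derivative:
∂Y/∂Z = -10

∂Y/∂Z = -10 < 0 (assuming positive values)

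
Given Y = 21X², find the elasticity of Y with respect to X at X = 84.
Elasticity = 2

Elasticity = (dY/dX) · (X/Y)

dY/dX = 42·X
At X = 84: dY/dX = 3528, Y = 148176

Elasticity = 3528 · (84 / 148176) = 2

Interpretation: for a small percentage change in X, the percentage change in Y is approximately 2.00 times as large.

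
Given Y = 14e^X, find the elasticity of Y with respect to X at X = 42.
Elasticity = 42

Elasticity = (dY/dX) · (X/Y)

dY/dX = 14·e^X
At X = 42: dY/dX = 14·e^42, Y = 14·e^42

Elasticity = (14·e^42) · (42 / (14·e^42)) = 42

Interpretation: for a small percentage change in X, the percentage change in Y is approximately 42.00 times as large.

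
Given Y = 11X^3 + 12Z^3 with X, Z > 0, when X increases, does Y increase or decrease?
Y increases

Taking the partial derivative:
∂Y/∂X = 33X^2

∂Y/∂X = 33X^2 > 0 (assuming positive values)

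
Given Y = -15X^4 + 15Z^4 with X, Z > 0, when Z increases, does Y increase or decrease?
Y increases

Taking the partial derivative:
∂Y/∂Z = 60Z^3

∂Y/∂Z = 60Z^3 > 0 (assuming positive values)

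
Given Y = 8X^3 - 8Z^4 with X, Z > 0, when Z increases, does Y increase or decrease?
Y decreases

Taking the partial derivative:
∂Y/∂Z = -32Z^3

∂Y/∂Z = -32Z^3 < 0 (assuming positive values)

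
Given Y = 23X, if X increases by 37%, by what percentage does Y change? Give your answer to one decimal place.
37.0%

For Y = 23X:
If X → X(1 + 0.37)
Then Y → Y · (1 + 0.37)^1
     = Y · 1.3700

Percentage change = ((1 + 0.37)^1 − 1) × 100% = 37.0%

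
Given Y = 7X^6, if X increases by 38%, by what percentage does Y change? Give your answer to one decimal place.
590.7%

For Y = 7X^6:
If X → X(1 + 0.38)
Then Y → Y · (1 + 0.38)^6
     ≈ Y · 6.9068

Percentage change = ((1 + 0.38)^6 − 1) × 100% ≈ 590.7%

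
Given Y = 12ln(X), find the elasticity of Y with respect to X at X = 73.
Elasticity = 1/ln(73) ≈ 0.2331

Elasticity = (dY/dX) · (X/Y)

dY/dX = 12/X
At X = 73: dY/dX = 12/73, Y = 12·ln(73)

Elasticity = (12/73) · (73 / (12·ln(73))) = 1/ln(73) ≈ 0.2331

Interpretation: for a small percentage change in X, the percentage change in Y is approximately 0.23 times as large.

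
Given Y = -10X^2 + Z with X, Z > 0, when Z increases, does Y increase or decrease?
Y increases

Taking the partial derivative:
∂Y/∂Z = 1

∂Y/∂Z = 1 > 0 (assuming positive values)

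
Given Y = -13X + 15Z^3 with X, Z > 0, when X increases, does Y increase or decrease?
Y decreases

Taking the partial derivative:
∂Y/∂X = -13

∂Y/∂X = -13 < 0 (assuming positive values)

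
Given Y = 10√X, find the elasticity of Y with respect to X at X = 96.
Elasticity = 1/2

Elasticity = (dY/dX) · (X/Y)

dY/dX = 5/√X
At X = 96: dY/dX = 5·√6/24, Y = 40·√6

Elasticity = (5·√6/24) · (96 / (40·√6)) = 1/2

Interpretation: for a small percentage change in X, the percentage change in Y is approximately 0.50 times as large.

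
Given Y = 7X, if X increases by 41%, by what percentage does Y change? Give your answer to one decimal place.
41.0%

For Y = 7X:
If X → X(1 + 0.41)
Then Y → Y · (1 + 0.41)^1
     = Y · 1.4100

Percentage change = ((1 + 0.41)^1 − 1) × 100% = 41.0%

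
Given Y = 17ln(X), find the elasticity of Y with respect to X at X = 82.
Elasticity = 1/ln(82) ≈ 0.2269

Elasticity = (dY/dX) · (X/Y)

dY/dX = 17/X
At X = 82: dY/dX = 17/82, Y = 17·ln(82)

Elasticity = (17/82) · (82 / (17·ln(82))) = 1/ln(82) ≈ 0.2269

Interpretation: for a small percentage change in X, the percentage change in Y is approximately 0.23 times as large.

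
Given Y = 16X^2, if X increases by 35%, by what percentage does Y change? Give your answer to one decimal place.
82.3%

For Y = 16X^2:
If X → X(1 + 0.35)
Then Y → Y · (1 + 0.35)^2
     = Y · 1.8225

Percentage change = ((1 + 0.35)^2 − 1) × 100% ≈ 82.3%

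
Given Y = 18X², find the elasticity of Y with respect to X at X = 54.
Elasticity = 2

Elasticity = (dY/dX) · (X/Y)

dY/dX = 36·X
At X = 54: dY/dX = 1944, Y = 52488

Elasticity = 1944 · (54 / 52488) = 2

Interpretation: for a small percentage change in X, the percentage change in Y is approximately 2.00 times as large.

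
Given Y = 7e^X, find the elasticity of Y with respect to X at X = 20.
Elasticity = 20

Elasticity = (dY/dX) · (X/Y)

dY/dX = 7·e^X
At X = 20: dY/dX = 7·e^20, Y = 7·e^20

Elasticity = (7·e^20) · (20 / (7·e^20)) = 20

Interpretation: for a small percentage change in X, the percentage change in Y is approximately 20.00 times as large.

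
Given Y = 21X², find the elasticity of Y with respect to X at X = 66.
Elasticity = 2

Elasticity = (dY/dX) · (X/Y)

dY/dX = 42·X
At X = 66: dY/dX = 2772, Y = 91476

Elasticity = 2772 · (66 / 91476) = 2

Interpretation: for a small percentage change in X, the percentage change in Y is approximately 2.00 times as large.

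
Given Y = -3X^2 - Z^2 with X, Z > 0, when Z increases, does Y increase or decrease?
Y decreases

Taking the partial derivative:
∂Y/∂Z = -2Z

∂Y/∂Z = -2Z < 0 (assuming positive values)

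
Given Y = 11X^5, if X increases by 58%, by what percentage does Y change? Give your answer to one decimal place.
884.7%

For Y = 11X^5:
If X → X(1 + 0.58)
Then Y → Y · (1 + 0.58)^5
     ≈ Y · 9.8466

Percentage change = ((1 + 0.58)^5 − 1) × 100% ≈ 884.7%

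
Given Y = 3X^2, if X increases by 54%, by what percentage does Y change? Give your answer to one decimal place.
137.2%

For Y = 3X^2:
If X → X(1 + 0.54)
Then Y → Y · (1 + 0.54)^2
     = Y · 2.3716

Percentage change = ((1 + 0.54)^2 − 1) × 100% ≈ 137.2%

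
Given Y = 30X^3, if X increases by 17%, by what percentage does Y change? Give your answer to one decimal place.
60.2%

For Y = 30X^3:
If X → X(1 + 0.17)
Then Y → Y · (1 + 0.17)^3
     ≈ Y · 1.6016

Percentage change = ((1 + 0.17)^3 − 1) × 100% ≈ 60.2%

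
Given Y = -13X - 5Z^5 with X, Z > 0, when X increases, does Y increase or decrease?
Y decreases

Taking the partial derivative:
∂Y/∂X = -13

∂Y/∂X = -13 < 0 (assuming positive values)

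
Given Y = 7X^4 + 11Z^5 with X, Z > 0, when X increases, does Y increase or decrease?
Y increases

Taking the partial derivative:
∂Y/∂X = 28X^3

∂Y/∂X = 28X^3 > 0 (assuming positive values)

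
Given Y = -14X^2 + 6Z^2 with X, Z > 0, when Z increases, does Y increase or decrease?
Y increases

Taking the partial derivative:
∂Y/∂Z = 12Z

∂Y/∂Z = 12Z > 0 (assuming positive values)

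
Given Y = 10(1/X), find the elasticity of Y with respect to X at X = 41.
Elasticity = -1

Elasticity = (dY/dX) · (X/Y)

dY/dX = -10/X²
At X = 41: dY/dX = -10/1681, Y = 10/41

Elasticity = (-10/1681) · (41 / (10/41)) = -1

Interpretation: for a small percentage change in X, the percentage change in Y is approximately -1.00 times as large.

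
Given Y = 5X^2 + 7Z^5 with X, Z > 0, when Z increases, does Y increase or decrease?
Y increases

Taking the partial derivative:
∂Y/∂Z = 35Z^4

∂Y/∂Z = 35Z^4 > 0 (assuming positive values)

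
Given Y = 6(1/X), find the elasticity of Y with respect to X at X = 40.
Elasticity = -1

Elasticity = (dY/dX) · (X/Y)

dY/dX = -6/X²
At X = 40: dY/dX = -3/800, Y = 3/20

Elasticity = (-3/800) · (40 / (3/20)) = -1

Interpretation: for a small percentage change in X, the percentage change in Y is approximately -1.00 times as large.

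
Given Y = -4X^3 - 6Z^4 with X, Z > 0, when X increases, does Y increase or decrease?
Y decreases

Taking the partial derivative:
∂Y/∂X = -12X^2

∂Y/∂X = -12X^2 < 0 (assuming positive values)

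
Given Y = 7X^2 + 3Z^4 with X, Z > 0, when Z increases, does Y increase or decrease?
Y increases

Taking the partial derivative:
∂Y/∂Z = 12Z^3

∂Y/∂Z = 12Z^3 > 0 (assuming positive values)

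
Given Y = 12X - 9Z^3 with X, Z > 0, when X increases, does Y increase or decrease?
Y increases

Taking the partial derivative:
∂Y/∂X = 12

∂Y/∂X = 12 > 0 (assuming positive values)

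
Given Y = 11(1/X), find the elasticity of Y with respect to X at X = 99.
Elasticity = -1

Elasticity = (dY/dX) · (X/Y)

dY/dX = -11/X²
At X = 99: dY/dX = -1/891, Y = 1/9

Elasticity = (-1/891) · (99 / (1/9)) = -1

Interpretation: for a small percentage change in X, the percentage change in Y is approximately -1.00 times as large.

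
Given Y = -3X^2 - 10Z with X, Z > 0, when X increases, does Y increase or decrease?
Y decreases

Taking the partial derivative:
∂Y/∂X = -6X

∂Y/∂X = -6X < 0 (assuming positive values)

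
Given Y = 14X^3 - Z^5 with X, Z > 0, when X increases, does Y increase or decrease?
Y increases

Taking the partial derivative:
∂Y/∂X = 42X^2

∂Y/∂X = 42X^2 > 0 (assuming positive values)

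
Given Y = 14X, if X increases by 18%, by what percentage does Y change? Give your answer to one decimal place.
18.0%

For Y = 14X:
If X → X(1 + 0.18)
Then Y → Y · (1 + 0.18)^1
     = Y · 1.1800

Percentage change = ((1 + 0.18)^1 − 1) × 100% = 18.0%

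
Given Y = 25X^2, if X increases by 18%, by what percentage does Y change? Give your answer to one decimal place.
39.2%

For Y = 25X^2:
If X → X(1 + 0.18)
Then Y → Y · (1 + 0.18)^2
     = Y · 1.3924

Percentage change = ((1 + 0.18)^2 − 1) × 100% ≈ 39.2%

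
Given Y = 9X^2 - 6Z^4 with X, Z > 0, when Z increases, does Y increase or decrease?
Y decreases

Taking the partial derivative:
∂Y/∂Z = -24Z^3

∂Y/∂Z = -24Z^3 < 0 (assuming positive values)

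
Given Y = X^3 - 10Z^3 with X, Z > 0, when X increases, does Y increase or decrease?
Y increases

Taking the partial derivative:
∂Y/∂X = 3X^2

∂Y/∂X = 3X^2 > 0 (assuming positive values)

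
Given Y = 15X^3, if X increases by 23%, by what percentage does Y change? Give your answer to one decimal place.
86.1%

For Y = 15X^3:
If X → X(1 + 0.23)
Then Y → Y · (1 + 0.23)^3
     ≈ Y · 1.8609

Percentage change = ((1 + 0.23)^3 − 1) × 100% ≈ 86.1%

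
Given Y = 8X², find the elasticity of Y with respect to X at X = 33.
Elasticity = 2

Elasticity = (dY/dX) · (X/Y)

dY/dX = 16·X
At X = 33: dY/dX = 528, Y = 8712

Elasticity = 528 · (33 / 8712) = 2

Interpretation: for a small percentage change in X, the percentage change in Y is approximately 2.00 times as large.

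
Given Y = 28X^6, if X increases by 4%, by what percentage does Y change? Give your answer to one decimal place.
26.5%

For Y = 28X^6:
If X → X(1 + 0.04)
Then Y → Y · (1 + 0.04)^6
     ≈ Y · 1.2653

Percentage change = ((1 + 0.04)^6 − 1) × 100% ≈ 26.5%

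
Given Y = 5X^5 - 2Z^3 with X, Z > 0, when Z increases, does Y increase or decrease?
Y decreases

Taking the partial derivative:
∂Y/∂Z = -6Z^2

∂Y/∂Z = -6Z^2 < 0 (assuming positive values)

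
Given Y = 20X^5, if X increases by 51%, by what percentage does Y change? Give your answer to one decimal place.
685.0%

For Y = 20X^5:
If X → X(1 + 0.51)
Then Y → Y · (1 + 0.51)^5
     ≈ Y · 7.8503

Percentage change = ((1 + 0.51)^5 − 1) × 100% ≈ 685.0%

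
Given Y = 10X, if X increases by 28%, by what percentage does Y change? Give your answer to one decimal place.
28.0%

For Y = 10X:
If X → X(1 + 0.28)
Then Y → Y · (1 + 0.28)^1
     = Y · 1.2800

Percentage change = ((1 + 0.28)^1 − 1) × 100% = 28.0%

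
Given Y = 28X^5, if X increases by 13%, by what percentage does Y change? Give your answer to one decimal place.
84.2%

For Y = 28X^5:
If X → X(1 + 0.13)
Then Y → Y · (1 + 0.13)^5
     ≈ Y · 1.8424

Percentage change = ((1 + 0.13)^5 − 1) × 100% ≈ 84.2%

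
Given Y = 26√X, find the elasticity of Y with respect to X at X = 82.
Elasticity = 1/2

Elasticity = (dY/dX) · (X/Y)

dY/dX = 13/√X
At X = 82: dY/dX = 13·√82/82, Y = 26·√82

Elasticity = (13·√82/82) · (82 / (26·√82)) = 1/2

Interpretation: for a small percentage change in X, the percentage change in Y is approximately 0.50 times as large.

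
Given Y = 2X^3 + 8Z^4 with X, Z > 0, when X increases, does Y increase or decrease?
Y increases

Taking the partial derivative:
∂Y/∂X = 6X^2

∂Y/∂X = 6X^2 > 0 (assuming positive values)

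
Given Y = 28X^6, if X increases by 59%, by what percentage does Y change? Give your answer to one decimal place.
1515.8%

For Y = 28X^6:
If X → X(1 + 0.59)
Then Y → Y · (1 + 0.59)^6
     ≈ Y · 16.1578

Percentage change = ((1 + 0.59)^6 − 1) × 100% ≈ 1515.8%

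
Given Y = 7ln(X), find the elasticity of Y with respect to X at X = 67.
Elasticity = 1/ln(67) ≈ 0.2378

Elasticity = (dY/dX) · (X/Y)

dY/dX = 7/X
At X = 67: dY/dX = 7/67, Y = 7·ln(67)

Elasticity = (7/67) · (67 / (7·ln(67))) = 1/ln(67) ≈ 0.2378

Interpretation: for a small percentage change in X, the percentage change in Y is approximately 0.24 times as large.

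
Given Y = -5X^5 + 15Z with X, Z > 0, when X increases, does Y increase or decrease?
Y decreases

Taking the partial derivative:
∂Y/∂X = -25X^4

∂Y/∂X = -25X^4 < 0 (assuming positive values)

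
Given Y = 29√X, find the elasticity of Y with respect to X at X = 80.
Elasticity = 1/2

Elasticity = (dY/dX) · (X/Y)

dY/dX = 29/(2·√X)
At X = 80: dY/dX = 29·√5/40, Y = 116·√5

Elasticity = (29·√5/40) · (80 / (116·√5)) = 1/2

Interpretation: for a small percentage change in X, the percentage change in Y is approximately 0.50 times as large.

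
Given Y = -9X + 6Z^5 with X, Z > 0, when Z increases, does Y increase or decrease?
Y increases

Taking the partial derivative:
∂Y/∂Z = 30Z^4

∂Y/∂Z = 30Z^4 > 0 (assuming positive values)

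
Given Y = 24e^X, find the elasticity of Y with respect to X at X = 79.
Elasticity = 79

Elasticity = (dY/dX) · (X/Y)

dY/dX = 24·e^X
At X = 79: dY/dX = 24·e^79, Y = 24·e^79

Elasticity = (24·e^79) · (79 / (24·e^79)) = 79

Interpretation: for a small percentage change in X, the percentage change in Y is approximately 79.00 times as large.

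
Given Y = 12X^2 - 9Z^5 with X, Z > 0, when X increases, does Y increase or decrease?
Y increases

Taking the partial derivative:
∂Y/∂X = 24X

∂Y/∂X = 24X > 0 (assuming positive values)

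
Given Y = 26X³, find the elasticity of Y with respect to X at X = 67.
Elasticity = 3

Elasticity = (dY/dX) · (X/Y)

dY/dX = 78·X²
At X = 67: dY/dX = 350142, Y = 7819838

Elasticity = 350142 · (67 / 7819838) = 3

Interpretation: for a small percentage change in X, the percentage change in Y is approximately 3.00 times as large.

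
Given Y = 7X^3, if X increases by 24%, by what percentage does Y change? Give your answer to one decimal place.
90.7%

For Y = 7X^3:
If X → X(1 + 0.24)
Then Y → Y · (1 + 0.24)^3
     ≈ Y · 1.9066

Percentage change = ((1 + 0.24)^3 − 1) × 100% ≈ 90.7%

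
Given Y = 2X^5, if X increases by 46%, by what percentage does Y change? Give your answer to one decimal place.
563.4%

For Y = 2X^5:
If X → X(1 + 0.46)
Then Y → Y · (1 + 0.46)^5
     ≈ Y · 6.6338

Percentage change = ((1 + 0.46)^5 − 1) × 100% ≈ 563.4%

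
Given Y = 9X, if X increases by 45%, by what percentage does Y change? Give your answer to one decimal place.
45.0%

For Y = 9X:
If X → X(1 + 0.45)
Then Y → Y · (1 + 0.45)^1
     = Y · 1.4500

Percentage change = ((1 + 0.45)^1 − 1) × 100% = 45.0%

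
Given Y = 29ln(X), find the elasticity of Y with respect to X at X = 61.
Elasticity = 1/ln(61) ≈ 0.2433

Elasticity = (dY/dX) · (X/Y)

dY/dX = 29/X
At X = 61: dY/dX = 29/61, Y = 29·ln(61)

Elasticity = (29/61) · (61 / (29·ln(61))) = 1/ln(61) ≈ 0.2433

Interpretation: for a small percentage change in X, the percentage change in Y is approximately 0.24 times as large.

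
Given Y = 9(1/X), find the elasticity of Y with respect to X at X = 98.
Elasticity = -1

Elasticity = (dY/dX) · (X/Y)

dY/dX = -9/X²
At X = 98: dY/dX = -9/9604, Y = 9/98

Elasticity = (-9/9604) · (98 / (9/98)) = -1

Interpretation: for a small percentage change in X, the percentage change in Y is approximately -1.00 times as large.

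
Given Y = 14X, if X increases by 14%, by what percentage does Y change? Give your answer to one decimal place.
14.0%

For Y = 14X:
If X → X(1 + 0.14)
Then Y → Y · (1 + 0.14)^1
     = Y · 1.1400

Percentage change = ((1 + 0.14)^1 − 1) × 100% = 14.0%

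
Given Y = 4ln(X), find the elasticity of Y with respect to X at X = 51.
Elasticity = 1/ln(51) ≈ 0.2543

Elasticity = (dY/dX) · (X/Y)

dY/dX = 4/X
At X = 51: dY/dX = 4/51, Y = 4·ln(51)

Elasticity = (4/51) · (51 / (4·ln(51))) = 1/ln(51) ≈ 0.2543

Interpretation: for a small percentage change in X, the percentage change in Y is approximately 0.25 times as large.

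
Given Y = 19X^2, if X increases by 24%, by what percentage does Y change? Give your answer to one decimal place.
53.8%

For Y = 19X^2:
If X → X(1 + 0.24)
Then Y → Y · (1 + 0.24)^2
     = Y · 1.5376

Percentage change = ((1 + 0.24)^2 − 1) × 100% ≈ 53.8%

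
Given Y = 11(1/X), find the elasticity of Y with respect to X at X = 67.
Elasticity = -1

Elasticity = (dY/dX) · (X/Y)

dY/dX = -11/X²
At X = 67: dY/dX = -11/4489, Y = 11/67

Elasticity = (-11/4489) · (67 / (11/67)) = -1

Interpretation: for a small percentage change in X, the percentage change in Y is approximately -1.00 times as large.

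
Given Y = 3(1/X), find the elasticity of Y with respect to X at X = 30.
Elasticity = -1

Elasticity = (dY/dX) · (X/Y)

dY/dX = -3/X²
At X = 30: dY/dX = -1/300, Y = 1/10

Elasticity = (-1/300) · (30 / (1/10)) = -1

Interpretation: for a small percentage change in X, the percentage change in Y is approximately -1.00 times as large.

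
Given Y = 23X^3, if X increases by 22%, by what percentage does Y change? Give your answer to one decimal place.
81.6%

For Y = 23X^3:
If X → X(1 + 0.22)
Then Y → Y · (1 + 0.22)^3
     ≈ Y · 1.8158

Percentage change = ((1 + 0.22)^3 − 1) × 100% ≈ 81.6%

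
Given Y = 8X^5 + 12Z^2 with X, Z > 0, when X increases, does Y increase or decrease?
Y increases

Taking the partial derivative:
∂Y/∂X = 40X^4

∂Y/∂X = 40X^4 > 0 (assuming positive values)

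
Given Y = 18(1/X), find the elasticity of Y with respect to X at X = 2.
Elasticity = -1

Elasticity = (dY/dX) · (X/Y)

dY/dX = -18/X²
At X = 2: dY/dX = -9/2, Y = 9

Elasticity = (-9/2) · (2 / 9) = -1

Interpretation: for a small percentage change in X, the percentage change in Y is approximately -1.00 times as large.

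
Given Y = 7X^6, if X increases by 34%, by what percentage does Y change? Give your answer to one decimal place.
478.9%

For Y = 7X^6:
If X → X(1 + 0.34)
Then Y → Y · (1 + 0.34)^6
     ≈ Y · 5.7893

Percentage change = ((1 + 0.34)^6 − 1) × 100% ≈ 478.9%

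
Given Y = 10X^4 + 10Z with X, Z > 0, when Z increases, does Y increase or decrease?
Y increases

Taking the partial derivative:
∂Y/∂Z = 10

∂Y/∂Z = 10 > 0 (assuming positive values)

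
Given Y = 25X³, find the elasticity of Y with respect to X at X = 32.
Elasticity = 3

Elasticity = (dY/dX) · (X/Y)

dY/dX = 75·X²
At X = 32: dY/dX = 76800, Y = 819200

Elasticity = 76800 · (32 / 819200) = 3

Interpretation: for a small percentage change in X, the percentage change in Y is approximately 3.00 times as large.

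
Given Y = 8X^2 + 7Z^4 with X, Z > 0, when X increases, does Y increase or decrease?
Y increases

Taking the partial derivative:
∂Y/∂X = 16X

∂Y/∂X = 16X > 0 (assuming positive values)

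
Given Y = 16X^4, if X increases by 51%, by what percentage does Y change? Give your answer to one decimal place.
419.9%

For Y = 16X^4:
If X → X(1 + 0.51)
Then Y → Y · (1 + 0.51)^4
     ≈ Y · 5.1989

Percentage change = ((1 + 0.51)^4 − 1) × 100% ≈ 419.9%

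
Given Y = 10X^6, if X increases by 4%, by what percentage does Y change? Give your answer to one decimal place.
26.5%

For Y = 10X^6:
If X → X(1 + 0.04)
Then Y → Y · (1 + 0.04)^6
     ≈ Y · 1.2653

Percentage change = ((1 + 0.04)^6 − 1) × 100% ≈ 26.5%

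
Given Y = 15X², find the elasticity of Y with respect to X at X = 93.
Elasticity = 2

Elasticity = (dY/dX) · (X/Y)

dY/dX = 30·X
At X = 93: dY/dX = 2790, Y = 129735

Elasticity = 2790 · (93 / 129735) = 2

Interpretation: for a small percentage change in X, the percentage change in Y is approximately 2.00 times as large.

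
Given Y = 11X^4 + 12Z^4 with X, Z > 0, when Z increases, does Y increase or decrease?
Y increases

Taking the partial derivative:
∂Y/∂Z = 48Z^3

∂Y/∂Z = 48Z^3 > 0 (assuming positive values)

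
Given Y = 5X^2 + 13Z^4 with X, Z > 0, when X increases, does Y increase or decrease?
Y increases

Taking the partial derivative:
∂Y/∂X = 10X

∂Y/∂X = 10X > 0 (assuming positive values)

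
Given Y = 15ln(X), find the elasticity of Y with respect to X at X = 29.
Elasticity = 1/ln(29) ≈ 0.2970

Elasticity = (dY/dX) · (X/Y)

dY/dX = 15/X
At X = 29: dY/dX = 15/29, Y = 15·ln(29)

Elasticity = (15/29) · (29 / (15·ln(29))) = 1/ln(29) ≈ 0.2970

Interpretation: for a small percentage change in X, the percentage change in Y is approximately 0.30 times as large.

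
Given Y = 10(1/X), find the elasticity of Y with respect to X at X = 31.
Elasticity = -1

Elasticity = (dY/dX) · (X/Y)

dY/dX = -10/X²
At X = 31: dY/dX = -10/961, Y = 10/31

Elasticity = (-10/961) · (31 / (10/31)) = -1

Interpretation: for a small percentage change in X, the percentage change in Y is approximately -1.00 times as large.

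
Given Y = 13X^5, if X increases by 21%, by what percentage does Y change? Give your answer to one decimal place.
159.4%

For Y = 13X^5:
If X → X(1 + 0.21)
Then Y → Y · (1 + 0.21)^5
     ≈ Y · 2.5937

Percentage change = ((1 + 0.21)^5 − 1) × 100% ≈ 159.4%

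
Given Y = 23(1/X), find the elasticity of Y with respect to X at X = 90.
Elasticity = -1

Elasticity = (dY/dX) · (X/Y)

dY/dX = -23/X²
At X = 90: dY/dX = -23/8100, Y = 23/90

Elasticity = (-23/8100) · (90 / (23/90)) = -1

Interpretation: for a small percentage change in X, the percentage change in Y is approximately -1.00 times as large.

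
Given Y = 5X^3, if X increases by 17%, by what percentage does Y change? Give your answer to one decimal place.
60.2%

For Y = 5X^3:
If X → X(1 + 0.17)
Then Y → Y · (1 + 0.17)^3
     ≈ Y · 1.6016

Percentage change = ((1 + 0.17)^3 − 1) × 100% ≈ 60.2%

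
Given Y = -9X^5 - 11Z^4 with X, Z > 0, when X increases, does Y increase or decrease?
Y decreases

Taking the partial derivative:
∂Y/∂X = -45X^4

∂Y/∂X = -45X^4 < 0 (assuming positive values)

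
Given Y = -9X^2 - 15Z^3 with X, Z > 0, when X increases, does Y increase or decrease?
Y decreases

Taking the partial derivative:
∂Y/∂X = -18X

∂Y/∂X = -18X < 0 (assuming positive values)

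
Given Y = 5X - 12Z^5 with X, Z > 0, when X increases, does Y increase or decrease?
Y increases

Taking the partial derivative:
∂Y/∂X = 5

∂Y/∂X = 5 > 0 (assuming positive values)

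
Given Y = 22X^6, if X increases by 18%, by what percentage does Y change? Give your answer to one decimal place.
170.0%

For Y = 22X^6:
If X → X(1 + 0.18)
Then Y → Y · (1 + 0.18)^6
     ≈ Y · 2.6996

Percentage change = ((1 + 0.18)^6 − 1) × 100% ≈ 170.0%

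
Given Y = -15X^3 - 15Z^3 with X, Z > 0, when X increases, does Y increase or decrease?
Y decreases

Taking the partial derivative:
∂Y/∂X = -45X^2

∂Y/∂X = -45X^2 < 0 (assuming positive values)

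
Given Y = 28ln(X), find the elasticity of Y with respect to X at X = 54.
Elasticity = 1/ln(54) ≈ 0.2507

Elasticity = (dY/dX) · (X/Y)

dY/dX = 28/X
At X = 54: dY/dX = 14/27, Y = 28·ln(54)

Elasticity = (14/27) · (54 / (28·ln(54))) = 1/ln(54) ≈ 0.2507

Interpretation: for a small percentage change in X, the percentage change in Y is approximately 0.25 times as large.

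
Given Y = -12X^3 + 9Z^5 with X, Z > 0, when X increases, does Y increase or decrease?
Y decreases

Taking the partial derivative:
∂Y/∂X = -36X^2

∂Y/∂X = -36X^2 < 0 (assuming positive values)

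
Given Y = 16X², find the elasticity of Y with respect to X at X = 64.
Elasticity = 2

Elasticity = (dY/dX) · (X/Y)

dY/dX = 32·X
At X = 64: dY/dX = 2048, Y = 65536

Elasticity = 2048 · (64 / 65536) = 2

Interpretation: for a small percentage change in X, the percentage change in Y is approximately 2.00 times as large.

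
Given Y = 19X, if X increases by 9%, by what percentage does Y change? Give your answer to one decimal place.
9.0%

For Y = 19X:
If X → X(1 + 0.09)
Then Y → Y · (1 + 0.09)^1
     = Y · 1.0900

Percentage change = ((1 + 0.09)^1 − 1) × 100% = 9.0%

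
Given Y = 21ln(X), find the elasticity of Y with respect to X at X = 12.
Elasticity = 1/ln(12) ≈ 0.4024

Elasticity = (dY/dX) · (X/Y)

dY/dX = 21/X
At X = 12: dY/dX = 7/4, Y = 21·ln(12)

Elasticity = (7/4) · (12 / (21·ln(12))) = 1/ln(12) ≈ 0.4024

Interpretation: for a small percentage change in X, the percentage change in Y is approximately 0.40 times as large.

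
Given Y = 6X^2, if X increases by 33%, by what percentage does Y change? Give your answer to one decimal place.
76.9%

For Y = 6X^2:
If X → X(1 + 0.33)
Then Y → Y · (1 + 0.33)^2
     = Y · 1.7689

Percentage change = ((1 + 0.33)^2 − 1) × 100% ≈ 76.9%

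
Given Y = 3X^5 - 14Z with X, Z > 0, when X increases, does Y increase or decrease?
Y increases

Taking the partial derivative:
∂Y/∂X = 15X^4

∂Y/∂X = 15X^4 > 0 (assuming positive values)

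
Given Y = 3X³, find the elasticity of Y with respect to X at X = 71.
Elasticity = 3

Elasticity = (dY/dX) · (X/Y)

dY/dX = 9·X²
At X = 71: dY/dX = 45369, Y = 1073733

Elasticity = 45369 · (71 / 1073733) = 3

Interpretation: for a small percentage change in X, the percentage change in Y is approximately 3.00 times as large.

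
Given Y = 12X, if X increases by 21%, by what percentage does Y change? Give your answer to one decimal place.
21.0%

For Y = 12X:
If X → X(1 + 0.21)
Then Y → Y · (1 + 0.21)^1
     = Y · 1.2100

Percentage change = ((1 + 0.21)^1 − 1) × 100% = 21.0%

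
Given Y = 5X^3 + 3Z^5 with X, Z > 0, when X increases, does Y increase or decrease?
Y increases

Taking the partial derivative:
∂Y/∂X = 15X^2

∂Y/∂X = 15X^2 > 0 (assuming positive values)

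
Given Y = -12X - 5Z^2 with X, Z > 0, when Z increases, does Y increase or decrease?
Y decreases

Taking the partial derivative:
∂Y/∂Z = -10Z

∂Y/∂Z = -10Z < 0 (assuming positive values)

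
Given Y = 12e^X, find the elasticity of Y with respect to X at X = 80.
Elasticity = 80

Elasticity = (dY/dX) · (X/Y)

dY/dX = 12·e^X
At X = 80: dY/dX = 12·e^80, Y = 12·e^80

Elasticity = (12·e^80) · (80 / (12·e^80)) = 80

Interpretation: for a small percentage change in X, the percentage change in Y is approximately 80.00 times as large.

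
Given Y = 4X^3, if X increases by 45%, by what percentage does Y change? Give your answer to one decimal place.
204.9%

For Y = 4X^3:
If X → X(1 + 0.45)
Then Y → Y · (1 + 0.45)^3
     ≈ Y · 3.0486

Percentage change = ((1 + 0.45)^3 − 1) × 100% ≈ 204.9%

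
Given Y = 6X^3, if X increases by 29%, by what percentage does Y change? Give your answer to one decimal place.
114.7%

For Y = 6X^3:
If X → X(1 + 0.29)
Then Y → Y · (1 + 0.29)^3
     ≈ Y · 2.1467

Percentage change = ((1 + 0.29)^3 − 1) × 100% ≈ 114.7%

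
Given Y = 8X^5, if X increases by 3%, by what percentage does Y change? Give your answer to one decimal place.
15.9%

For Y = 8X^5:
If X → X(1 + 0.03)
Then Y → Y · (1 + 0.03)^5
     ≈ Y · 1.1593

Percentage change = ((1 + 0.03)^5 − 1) × 100% ≈ 15.9%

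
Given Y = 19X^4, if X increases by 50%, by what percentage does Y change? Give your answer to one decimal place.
406.3%

For Y = 19X^4:
If X → X(1 + 0.5)
Then Y → Y · (1 + 0.5)^4
     = Y · 5.0625

Percentage change = ((1 + 0.5)^4 − 1) × 100% ≈ 406.3%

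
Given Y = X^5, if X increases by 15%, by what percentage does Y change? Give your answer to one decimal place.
101.1%

For Y = X^5:
If X → X(1 + 0.15)
Then Y → Y · (1 + 0.15)^5
     ≈ Y · 2.0114

Percentage change = ((1 + 0.15)^5 − 1) × 100% ≈ 101.1%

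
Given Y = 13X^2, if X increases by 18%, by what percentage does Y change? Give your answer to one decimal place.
39.2%

For Y = 13X^2:
If X → X(1 + 0.18)
Then Y → Y · (1 + 0.18)^2
     = Y · 1.3924

Percentage change = ((1 + 0.18)^2 − 1) × 100% ≈ 39.2%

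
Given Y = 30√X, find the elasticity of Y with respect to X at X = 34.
Elasticity = 1/2

Elasticity = (dY/dX) · (X/Y)

dY/dX = 15/√X
At X = 34: dY/dX = 15·√34/34, Y = 30·√34

Elasticity = (15·√34/34) · (34 / (30·√34)) = 1/2

Interpretation: for a small percentage change in X, the percentage change in Y is approximately 0.50 times as large.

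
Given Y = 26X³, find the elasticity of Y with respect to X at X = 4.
Elasticity = 3

Elasticity = (dY/dX) · (X/Y)

dY/dX = 78·X²
At X = 4: dY/dX = 1248, Y = 1664

Elasticity = 1248 · (4 / 1664) = 3

Interpretation: for a small percentage change in X, the percentage change in Y is approximately 3.00 times as large.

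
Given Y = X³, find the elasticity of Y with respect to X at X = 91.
Elasticity = 3

Elasticity = (dY/dX) · (X/Y)

dY/dX = 3·X²
At X = 91: dY/dX = 24843, Y = 753571

Elasticity = 24843 · (91 / 753571) = 3

Interpretation: for a small percentage change in X, the percentage change in Y is approximately 3.00 times as large.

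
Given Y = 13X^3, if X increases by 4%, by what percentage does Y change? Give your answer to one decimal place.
12.5%

For Y = 13X^3:
If X → X(1 + 0.04)
Then Y → Y · (1 + 0.04)^3
     ≈ Y · 1.1249

Percentage change = ((1 + 0.04)^3 − 1) × 100% ≈ 12.5%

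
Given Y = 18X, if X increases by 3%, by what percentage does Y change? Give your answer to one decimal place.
3.0%

For Y = 18X:
If X → X(1 + 0.03)
Then Y → Y · (1 + 0.03)^1
     = Y · 1.0300

Percentage change = ((1 + 0.03)^1 − 1) × 100% = 3.0%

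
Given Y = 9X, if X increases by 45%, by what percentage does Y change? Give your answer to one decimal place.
45.0%

For Y = 9X:
If X → X(1 + 0.45)
Then Y → Y · (1 + 0.45)^1
     = Y · 1.4500

Percentage change = ((1 + 0.45)^1 − 1) × 100% = 45.0%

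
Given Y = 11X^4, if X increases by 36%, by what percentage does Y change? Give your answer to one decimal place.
242.1%

For Y = 11X^4:
If X → X(1 + 0.36)
Then Y → Y · (1 + 0.36)^4
     ≈ Y · 3.4210

Percentage change = ((1 + 0.36)^4 − 1) × 100% ≈ 242.1%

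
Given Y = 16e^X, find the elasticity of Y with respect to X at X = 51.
Elasticity = 51

Elasticity = (dY/dX) · (X/Y)

dY/dX = 16·e^X
At X = 51: dY/dX = 16·e^51, Y = 16·e^51

Elasticity = (16·e^51) · (51 / (16·e^51)) = 51

Interpretation: for a small percentage change in X, the percentage change in Y is approximately 51.00 times as large.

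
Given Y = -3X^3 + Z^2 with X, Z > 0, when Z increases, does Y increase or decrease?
Y increases

Taking the partial derivative:
∂Y/∂Z = 2Z

∂Y/∂Z = 2Z > 0 (assuming positive values)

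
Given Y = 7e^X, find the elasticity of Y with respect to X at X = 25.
Elasticity = 25

Elasticity = (dY/dX) · (X/Y)

dY/dX = 7·e^X
At X = 25: dY/dX = 7·e^25, Y = 7·e^25

Elasticity = (7·e^25) · (25 / (7·e^25)) = 25

Interpretation: for a small percentage change in X, the percentage change in Y is approximately 25.00 times as large.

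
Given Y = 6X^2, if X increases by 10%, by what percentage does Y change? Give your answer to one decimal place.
21.0%

For Y = 6X^2:
If X → X(1 + 0.1)
Then Y → Y · (1 + 0.1)^2
     = Y · 1.2100

Percentage change = ((1 + 0.1)^2 − 1) × 100% = 21.0%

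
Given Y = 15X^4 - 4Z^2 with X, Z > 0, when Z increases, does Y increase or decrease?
Y decreases

Taking the partial derivative:
∂Y/∂Z = -8Z

∂Y/∂Z = -8Z < 0 (assuming positive values)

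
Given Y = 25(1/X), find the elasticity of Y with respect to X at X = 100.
Elasticity = -1

Elasticity = (dY/dX) · (X/Y)

dY/dX = -25/X²
At X = 100: dY/dX = -1/400, Y = 1/4

Elasticity = (-1/400) · (100 / (1/4)) = -1

Interpretation: for a small percentage change in X, the percentage change in Y is approximately -1.00 times as large.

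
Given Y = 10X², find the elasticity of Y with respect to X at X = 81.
Elasticity = 2

Elasticity = (dY/dX) · (X/Y)

dY/dX = 20·X
At X = 81: dY/dX = 1620, Y = 65610

Elasticity = 1620 · (81 / 65610) = 2

Interpretation: for a small percentage change in X, the percentage change in Y is approximately 2.00 times as large.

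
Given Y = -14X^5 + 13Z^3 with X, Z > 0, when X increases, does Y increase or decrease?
Y decreases

Taking the partial derivative:
∂Y/∂X = -70X^4

∂Y/∂X = -70X^4 < 0 (assuming positive values)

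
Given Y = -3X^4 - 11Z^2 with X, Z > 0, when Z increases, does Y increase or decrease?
Y decreases

Taking the partial derivative:
∂Y/∂Z = -22Z

∂Y/∂Z = -22Z < 0 (assuming positive values)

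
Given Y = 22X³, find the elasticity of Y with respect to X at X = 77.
Elasticity = 3

Elasticity = (dY/dX) · (X/Y)

dY/dX = 66·X²
At X = 77: dY/dX = 391314, Y = 10043726

Elasticity = 391314 · (77 / 10043726) = 3

Interpretation: for a small percentage change in X, the percentage change in Y is approximately 3.00 times as large.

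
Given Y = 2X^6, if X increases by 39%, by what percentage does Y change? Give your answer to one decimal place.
621.3%

For Y = 2X^6:
If X → X(1 + 0.39)
Then Y → Y · (1 + 0.39)^6
     ≈ Y · 7.2125

Percentage change = ((1 + 0.39)^6 − 1) × 100% ≈ 621.3%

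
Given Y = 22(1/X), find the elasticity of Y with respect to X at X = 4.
Elasticity = -1

Elasticity = (dY/dX) · (X/Y)

dY/dX = -22/X²
At X = 4: dY/dX = -11/8, Y = 11/2

Elasticity = (-11/8) · (4 / (11/2)) = -1

Interpretation: for a small percentage change in X, the percentage change in Y is approximately -1.00 times as large.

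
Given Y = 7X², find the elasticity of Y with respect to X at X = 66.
Elasticity = 2

Elasticity = (dY/dX) · (X/Y)

dY/dX = 14·X
At X = 66: dY/dX = 924, Y = 30492

Elasticity = 924 · (66 / 30492) = 2

Interpretation: for a small percentage change in X, the percentage change in Y is approximately 2.00 times as large.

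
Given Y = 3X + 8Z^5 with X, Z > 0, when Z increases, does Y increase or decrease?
Y increases

Taking the partial derivative:
∂Y/∂Z = 40Z^4

∂Y/∂Z = 40Z^4 > 0 (assuming positive values)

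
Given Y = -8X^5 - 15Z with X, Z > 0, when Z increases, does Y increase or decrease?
Y decreases

Taking the partial derivative:
∂Y/∂Z = -15

∂Y/∂Z = -15 < 0 (assuming positive values)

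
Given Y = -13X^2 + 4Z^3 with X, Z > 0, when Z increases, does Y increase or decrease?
Y increases

Taking the partial derivative:
∂Y/∂Z = 12Z^2

∂Y/∂Z = 12Z^2 > 0 (assuming positive values)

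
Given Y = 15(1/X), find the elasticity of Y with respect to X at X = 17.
Elasticity = -1

Elasticity = (dY/dX) · (X/Y)

dY/dX = -15/X²
At X = 17: dY/dX = -15/289, Y = 15/17

Elasticity = (-15/289) · (17 / (15/17)) = -1

Interpretation: for a small percentage change in X, the percentage change in Y is approximately -1.00 times as large.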